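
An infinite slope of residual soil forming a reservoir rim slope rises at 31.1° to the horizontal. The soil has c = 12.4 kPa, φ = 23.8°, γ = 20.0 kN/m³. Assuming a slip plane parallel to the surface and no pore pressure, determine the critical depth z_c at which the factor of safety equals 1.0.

z_c = 5.21 m

Setting FS = 1.00 in FS = [c + γz cos²β tanφ] / [γz sinβ cosβ] and solving for z:
z = c / [γ cosβ (FS·sinβ − cosβ·tanφ)]
  = 12.4 / [20.0·cos31.1°·(1.00·sin31.1° − cos31.1°·tan23.8°)]
  = 12.4 / [20.0·0.8563·(1.00·0.5165 − 0.8563·0.4411)]
  = 12.4 / 2.3783 = 5.214 m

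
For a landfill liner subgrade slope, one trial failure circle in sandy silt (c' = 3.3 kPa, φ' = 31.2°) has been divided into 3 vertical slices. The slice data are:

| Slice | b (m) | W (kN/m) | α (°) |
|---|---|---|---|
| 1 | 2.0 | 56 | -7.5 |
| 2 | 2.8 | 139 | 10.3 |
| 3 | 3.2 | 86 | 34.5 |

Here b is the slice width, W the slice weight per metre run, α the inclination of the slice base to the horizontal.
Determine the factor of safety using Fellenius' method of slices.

Ordinary method of slices: FS = Σ[c'·Δl_i + (W_i cosα_i)·tanφ'] / Σ W_i sinα_i, with Δl_i = b_i / cosα_i.
Slice 1: Δl = 2.0/cos(-7.5°) = 2.017 m; N'_1 = 56·cos(-7.5°) = 55.5; c'Δl = 6.66; W sinα = -7.3
Slice 2: Δl = 2.8/cos10.3° = 2.846 m; N'_2 = 139·cos10.3° = 136.8; c'Δl = 9.39; W sinα = 24.9
Slice 3: Δl = 3.2/cos34.5° = 3.883 m; N'_3 = 86·cos34.5° = 70.9; c'Δl = 12.81; W sinα = 48.7
Σc'Δl = 28.9 kN/m; ΣN' = 263.2 kN/m; ΣW sinα = 66.3 kN/m
Resisting = 28.9 + 263.2·tan31.2° = 28.9 + 159.4 = 188.2 kN/m
FS = 188.2 / 66.3 = 2.841

FS = 2.84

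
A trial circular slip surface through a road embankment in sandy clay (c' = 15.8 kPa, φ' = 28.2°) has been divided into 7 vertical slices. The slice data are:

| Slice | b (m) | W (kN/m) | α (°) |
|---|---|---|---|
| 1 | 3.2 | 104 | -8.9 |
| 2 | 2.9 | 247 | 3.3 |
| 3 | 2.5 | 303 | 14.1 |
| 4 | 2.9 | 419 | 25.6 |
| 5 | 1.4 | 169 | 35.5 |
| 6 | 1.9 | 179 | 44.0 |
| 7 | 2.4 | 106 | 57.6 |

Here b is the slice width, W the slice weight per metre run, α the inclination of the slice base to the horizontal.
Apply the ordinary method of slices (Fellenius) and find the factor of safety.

Ordinary method of slices: FS = Σ[c'·Δl_i + (W_i cosα_i)·tanφ'] / Σ W_i sinα_i, with Δl_i = b_i / cosα_i.
Slice 1: Δl = 3.2/cos(-8.9°) = 3.239 m; N'_1 = 104·cos(-8.9°) = 102.7; c'Δl = 51.18; W sinα = -16.1
Slice 2: Δl = 2.9/cos3.3° = 2.905 m; N'_2 = 247·cos3.3° = 246.6; c'Δl = 45.90; W sinα = 14.2
Slice 3: Δl = 2.5/cos14.1° = 2.578 m; N'_3 = 303·cos14.1° = 293.9; c'Δl = 40.73; W sinα = 73.8
Slice 4: Δl = 2.9/cos25.6° = 3.216 m; N'_4 = 419·cos25.6° = 377.9; c'Δl = 50.81; W sinα = 181.0
Slice 5: Δl = 1.4/cos35.5° = 1.720 m; N'_5 = 169·cos35.5° = 137.6; c'Δl = 27.17; W sinα = 98.1
Slice 6: Δl = 1.9/cos44.0° = 2.641 m; N'_6 = 179·cos44.0° = 128.8; c'Δl = 41.73; W sinα = 124.3
Slice 7: Δl = 2.4/cos57.6° = 4.479 m; N'_7 = 106·cos57.6° = 56.8; c'Δl = 70.77; W sinα = 89.5
Σc'Δl = 328.3 kN/m; ΣN' = 1344.2 kN/m; ΣW sinα = 565.0 kN/m
Resisting = 328.3 + 1344.2·tan28.2° = 328.3 + 720.8 = 1049.0 kN/m
FS = 1049.0 / 565.0 = 1.857

FS = 1.86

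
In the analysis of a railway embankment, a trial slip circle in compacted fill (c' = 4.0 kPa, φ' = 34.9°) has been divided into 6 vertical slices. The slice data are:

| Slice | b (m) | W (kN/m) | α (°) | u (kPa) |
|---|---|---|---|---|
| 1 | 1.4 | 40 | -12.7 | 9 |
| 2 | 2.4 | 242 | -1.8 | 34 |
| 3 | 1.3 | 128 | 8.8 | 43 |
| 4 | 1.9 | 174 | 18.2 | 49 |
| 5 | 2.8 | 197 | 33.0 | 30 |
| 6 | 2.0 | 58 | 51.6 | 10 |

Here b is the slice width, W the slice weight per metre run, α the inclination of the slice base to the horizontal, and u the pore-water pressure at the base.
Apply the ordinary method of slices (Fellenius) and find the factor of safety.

Ordinary method of slices: FS = Σ[c'·Δl_i + (W_i cosα_i − u_i·Δl_i)·tanφ'] / Σ W_i sinα_i, with Δl_i = b_i / cosα_i.
Slice 1: Δl = 1.4/cos(-12.7°) = 1.435 m; N'_1 = 40·cos(-12.7°) − 9·1.435 = 26.1; c'Δl = 5.74; W sinα = -8.8
Slice 2: Δl = 2.4/cos(-1.8°) = 2.401 m; N'_2 = 242·cos(-1.8°) − 34·2.401 = 160.2; c'Δl = 9.60; W sinα = -7.6
Slice 3: Δl = 1.3/cos8.8° = 1.315 m; N'_3 = 128·cos8.8° − 43·1.315 = 69.9; c'Δl = 5.26; W sinα = 19.6
Slice 4: Δl = 1.9/cos18.2° = 2.000 m; N'_4 = 174·cos18.2° − 49·2.000 = 67.3; c'Δl = 8.00; W sinα = 54.3
Slice 5: Δl = 2.8/cos33.0° = 3.339 m; N'_5 = 197·cos33.0° − 30·3.339 = 65.1; c'Δl = 13.35; W sinα = 107.3
Slice 6: Δl = 2.0/cos51.6° = 3.220 m; N'_6 = 58·cos51.6° − 10·3.220 = 3.8; c'Δl = 12.88; W sinα = 45.5
Σc'Δl = 54.8 kN/m; ΣN' = 392.5 kN/m; ΣW sinα = 210.3 kN/m
Resisting = 54.8 + 392.5·tan34.9° = 54.8 + 273.8 = 328.6 kN/m
FS = 328.6 / 210.3 = 1.563

FS = 1.56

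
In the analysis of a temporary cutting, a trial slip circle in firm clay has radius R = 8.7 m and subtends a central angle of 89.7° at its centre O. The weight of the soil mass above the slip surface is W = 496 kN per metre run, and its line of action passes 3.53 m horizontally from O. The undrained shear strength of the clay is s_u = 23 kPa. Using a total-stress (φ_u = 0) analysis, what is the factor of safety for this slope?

FS = 1.56

Taking moments about the centre O, the resisting moment is provided by the undrained shear strength acting along the arc:
Arc length L_a = R·θ = 8.7·(89.7°·π/180) = 8.7·1.5656 = 13.62 m
M_R = s_u·L_a·R = 23·13.62·8.7 = 2725.4 kN·m/m
M_D = W·d = 496·3.53 = 1750.9 kN·m/m
FS = M_R / M_D = 2725.4 / 1750.9 = 1.557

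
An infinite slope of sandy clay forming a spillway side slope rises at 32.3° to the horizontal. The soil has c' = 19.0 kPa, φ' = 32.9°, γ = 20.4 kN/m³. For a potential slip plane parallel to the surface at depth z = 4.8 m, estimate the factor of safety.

FS = 1.45

For an infinite slope with a slip plane parallel to the surface (no pore pressure): FS = [c' + γz cos²β tanφ'] / [γz sinβ cosβ].
γz = 20.4·4.8 = 97.92 kN/m²
Numerator = 19.0 + 97.92·cos²32.3°·tan32.9° = 19.0 + 97.92·0.7145·0.6469 = 64.260 kPa
Denominator = 97.92·sin32.3°·cos32.3° = 97.92·0.5344·0.8453 = 44.227 kPa
FS = 64.260 / 44.227 = 1.453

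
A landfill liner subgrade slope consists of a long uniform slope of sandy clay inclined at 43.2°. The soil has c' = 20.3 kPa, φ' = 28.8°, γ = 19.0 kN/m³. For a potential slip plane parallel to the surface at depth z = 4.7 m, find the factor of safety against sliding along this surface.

FS = 1.04

For an infinite slope with a slip plane parallel to the surface (no pore pressure): FS = [c' + γz cos²β tanφ'] / [γz sinβ cosβ].
γz = 19.0·4.7 = 89.30 kN/m²
Numerator = 20.3 + 89.30·cos²43.2°·tan28.8° = 20.3 + 89.30·0.5314·0.5498 = 46.388 kPa
Denominator = 89.30·sin43.2°·cos43.2° = 89.30·0.6845·0.7290 = 44.562 kPa
FS = 46.388 / 44.562 = 1.041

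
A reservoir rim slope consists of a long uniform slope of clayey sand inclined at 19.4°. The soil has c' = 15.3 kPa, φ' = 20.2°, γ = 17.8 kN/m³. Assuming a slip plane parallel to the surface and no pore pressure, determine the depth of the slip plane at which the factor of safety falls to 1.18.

z = 20.29 m

Setting FS = 1.18 in FS = [c' + γz cos²β tanφ'] / [γz sinβ cosβ] and solving for z:
z = c' / [γ cosβ (FS·sinβ − cosβ·tanφ')]
  = 15.3 / [17.8·cos19.4°·(1.18·sin19.4° − cos19.4°·tan20.2°)]
  = 15.3 / [17.8·0.9432·(1.18·0.3322 − 0.9432·0.3679)]
  = 15.3 / 0.7540 = 20.291 m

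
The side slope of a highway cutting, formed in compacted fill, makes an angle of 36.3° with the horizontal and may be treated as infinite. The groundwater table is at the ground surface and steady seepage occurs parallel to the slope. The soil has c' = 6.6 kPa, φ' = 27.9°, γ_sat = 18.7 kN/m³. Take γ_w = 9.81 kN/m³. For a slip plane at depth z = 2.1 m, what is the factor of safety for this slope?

With seepage parallel to the slope and the water table at the surface, the effective normal stress on the slip plane uses the buoyant unit weight γ' = γ_sat − γ_w while the driving shear stress uses γ_sat:
FS = [c' + γ' z cos²β tanφ'] / [γ_sat z sinβ cosβ]
γ' = 18.7 − 9.81 = 8.89 kN/m³
Numerator = 6.6 + 8.89·2.1·cos²36.3°·tan27.9° = 6.6 + 8.89·2.1·0.6495·0.5295 = 13.020 kPa
Denominator = 18.7·2.1·sin36.3°·cos36.3° = 18.7·2.1·0.5920·0.8059 = 18.737 kPa
FS = 13.020 / 18.737 = 0.695

FS = 0.69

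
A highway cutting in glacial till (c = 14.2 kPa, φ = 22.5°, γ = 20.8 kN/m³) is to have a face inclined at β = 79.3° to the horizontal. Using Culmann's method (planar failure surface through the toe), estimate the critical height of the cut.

H_c = 5.48 m

Culmann's analysis gives the critical failure plane at α_cr = (β + φ)/2 = (79.3 + 22.5)/2 = 50.9°, and the critical height
H_c = (4c/γ) · sinβ cosφ / [1 − cos(β − φ)]
    = (4·14.2/20.8) · sin79.3°·cos22.5° / [1 − cos(56.8°)]
    = 2.731 · 0.9826·0.9239 / [1 − 0.5476]
    = 2.731 · 0.9078 / 0.4524
    = 5.48 m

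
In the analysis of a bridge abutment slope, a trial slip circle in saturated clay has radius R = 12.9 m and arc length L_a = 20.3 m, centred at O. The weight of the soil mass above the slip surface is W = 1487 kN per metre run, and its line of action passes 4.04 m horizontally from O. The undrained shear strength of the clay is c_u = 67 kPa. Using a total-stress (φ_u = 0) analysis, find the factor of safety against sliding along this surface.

FS = 2.92

Taking moments about the centre O, the resisting moment is provided by the undrained shear strength acting along the arc:
M_R = c_u·L_a·R = 67·20.30·12.9 = 17545.3 kN·m/m
M_D = W·d = 1487·4.04 = 6007.5 kN·m/m
FS = M_R / M_D = 17545.3 / 6007.5 = 2.921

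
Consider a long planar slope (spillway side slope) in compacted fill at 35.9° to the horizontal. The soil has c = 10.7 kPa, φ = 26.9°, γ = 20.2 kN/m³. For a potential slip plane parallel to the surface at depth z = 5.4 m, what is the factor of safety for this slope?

For an infinite slope with a slip plane parallel to the surface (no pore pressure): FS = [c + γz cos²β tanφ] / [γz sinβ cosβ].
γz = 20.2·5.4 = 109.08 kN/m²
Numerator = 10.7 + 109.08·cos²35.9°·tan26.9° = 10.7 + 109.08·0.6562·0.5073 = 47.012 kPa
Denominator = 109.08·sin35.9°·cos35.9° = 109.08·0.5864·0.8100 = 51.811 kPa
FS = 47.012 / 51.811 = 0.907

FS = 0.91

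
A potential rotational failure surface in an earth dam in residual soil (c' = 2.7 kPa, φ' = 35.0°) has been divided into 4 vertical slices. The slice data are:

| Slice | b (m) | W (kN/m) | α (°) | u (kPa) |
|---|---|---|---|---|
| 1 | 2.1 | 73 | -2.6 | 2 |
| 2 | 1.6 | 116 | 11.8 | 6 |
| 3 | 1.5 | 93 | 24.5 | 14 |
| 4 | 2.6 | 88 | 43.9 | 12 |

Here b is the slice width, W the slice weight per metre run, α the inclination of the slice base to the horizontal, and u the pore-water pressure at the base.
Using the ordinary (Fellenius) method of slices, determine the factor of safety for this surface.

Ordinary method of slices: FS = Σ[c'·Δl_i + (W_i cosα_i − u_i·Δl_i)·tanφ'] / Σ W_i sinα_i, with Δl_i = b_i / cosα_i.
Slice 1: Δl = 2.1/cos(-2.6°) = 2.102 m; N'_1 = 73·cos(-2.6°) − 2·2.102 = 68.7; c'Δl = 5.68; W sinα = -3.3
Slice 2: Δl = 1.6/cos11.8° = 1.635 m; N'_2 = 116·cos11.8° − 6·1.635 = 103.7; c'Δl = 4.41; W sinα = 23.7
Slice 3: Δl = 1.5/cos24.5° = 1.648 m; N'_3 = 93·cos24.5° − 14·1.648 = 61.5; c'Δl = 4.45; W sinα = 38.6
Slice 4: Δl = 2.6/cos43.9° = 3.608 m; N'_4 = 88·cos43.9° − 12·3.608 = 20.1; c'Δl = 9.74; W sinα = 61.0
Σc'Δl = 24.3 kN/m; ΣN' = 254.1 kN/m; ΣW sinα = 120.0 kN/m
Resisting = 24.3 + 254.1·tan35.0° = 24.3 + 177.9 = 202.2 kN/m
FS = 202.2 / 120.0 = 1.685

FS = 1.69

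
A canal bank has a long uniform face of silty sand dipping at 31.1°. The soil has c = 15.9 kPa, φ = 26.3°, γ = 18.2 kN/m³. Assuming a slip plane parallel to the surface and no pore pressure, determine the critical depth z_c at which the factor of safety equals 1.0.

z_c = 10.93 m

Setting FS = 1.00 in FS = [c + γz cos²β tanφ] / [γz sinβ cosβ] and solving for z:
z = c / [γ cosβ (FS·sinβ − cosβ·tanφ)]
  = 15.9 / [18.2·cos31.1°·(1.00·sin31.1° − cos31.1°·tan26.3°)]
  = 15.9 / [18.2·0.8563·(1.00·0.5165 − 0.8563·0.4942)]
  = 15.9 / 1.4546 = 10.931 m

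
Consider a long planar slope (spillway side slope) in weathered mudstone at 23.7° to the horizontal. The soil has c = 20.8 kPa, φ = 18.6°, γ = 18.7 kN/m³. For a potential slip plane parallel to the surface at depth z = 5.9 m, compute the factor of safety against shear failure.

FS = 1.28

For an infinite slope with a slip plane parallel to the surface (no pore pressure): FS = [c + γz cos²β tanφ] / [γz sinβ cosβ].
γz = 18.7·5.9 = 110.33 kN/m²
Numerator = 20.8 + 110.33·cos²23.7°·tan18.6° = 20.8 + 110.33·0.8384·0.3365 = 51.931 kPa
Denominator = 110.33·sin23.7°·cos23.7° = 110.33·0.4019·0.9157 = 40.607 kPa
FS = 51.931 / 40.607 = 1.279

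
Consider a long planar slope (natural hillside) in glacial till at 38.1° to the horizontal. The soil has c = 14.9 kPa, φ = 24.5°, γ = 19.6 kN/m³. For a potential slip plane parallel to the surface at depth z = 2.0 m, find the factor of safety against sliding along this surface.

FS = 1.36

For an infinite slope with a slip plane parallel to the surface (no pore pressure): FS = [c + γz cos²β tanφ] / [γz sinβ cosβ].
γz = 19.6·2.0 = 39.20 kN/m²
Numerator = 14.9 + 39.20·cos²38.1°·tan24.5° = 14.9 + 39.20·0.6193·0.4557 = 25.963 kPa
Denominator = 39.20·sin38.1°·cos38.1° = 39.20·0.6170·0.7869 = 19.034 kPa
FS = 25.963 / 19.034 = 1.364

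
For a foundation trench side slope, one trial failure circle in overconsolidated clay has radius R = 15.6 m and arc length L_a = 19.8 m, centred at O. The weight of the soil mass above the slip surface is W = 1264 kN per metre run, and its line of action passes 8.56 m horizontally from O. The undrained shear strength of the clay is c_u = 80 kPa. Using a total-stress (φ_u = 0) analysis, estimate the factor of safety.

FS = 2.28

Taking moments about the centre O, the resisting moment is provided by the undrained shear strength acting along the arc:
M_R = c_u·L_a·R = 80·19.80·15.6 = 24710.4 kN·m/m
M_D = W·d = 1264·8.56 = 10819.8 kN·m/m
FS = M_R / M_D = 24710.4 / 10819.8 = 2.284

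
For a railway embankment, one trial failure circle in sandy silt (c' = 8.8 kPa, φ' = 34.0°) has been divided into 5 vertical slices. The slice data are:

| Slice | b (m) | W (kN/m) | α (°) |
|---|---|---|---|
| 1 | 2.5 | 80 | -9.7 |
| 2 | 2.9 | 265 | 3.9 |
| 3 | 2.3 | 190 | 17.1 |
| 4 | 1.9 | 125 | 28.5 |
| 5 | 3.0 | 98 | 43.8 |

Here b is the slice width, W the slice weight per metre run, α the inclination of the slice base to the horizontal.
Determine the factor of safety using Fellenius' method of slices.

FS = 3.20

Ordinary method of slices: FS = Σ[c'·Δl_i + (W_i cosα_i)·tanφ'] / Σ W_i sinα_i, with Δl_i = b_i / cosα_i.
Slice 1: Δl = 2.5/cos(-9.7°) = 2.536 m; N'_1 = 80·cos(-9.7°) = 78.9; c'Δl = 22.32; W sinα = -13.5
Slice 2: Δl = 2.9/cos3.9° = 2.907 m; N'_2 = 265·cos3.9° = 264.4; c'Δl = 25.58; W sinα = 18.0
Slice 3: Δl = 2.3/cos17.1° = 2.406 m; N'_3 = 190·cos17.1° = 181.6; c'Δl = 21.18; W sinα = 55.9
Slice 4: Δl = 1.9/cos28.5° = 2.162 m; N'_4 = 125·cos28.5° = 109.9; c'Δl = 19.03; W sinα = 59.6
Slice 5: Δl = 3.0/cos43.8° = 4.157 m; N'_5 = 98·cos43.8° = 70.7; c'Δl = 36.58; W sinα = 67.8
Σc'Δl = 124.7 kN/m; ΣN' = 705.4 kN/m; ΣW sinα = 187.9 kN/m
Resisting = 124.7 + 705.4·tan34.0° = 124.7 + 475.8 = 600.5 kN/m
FS = 600.5 / 187.9 = 3.196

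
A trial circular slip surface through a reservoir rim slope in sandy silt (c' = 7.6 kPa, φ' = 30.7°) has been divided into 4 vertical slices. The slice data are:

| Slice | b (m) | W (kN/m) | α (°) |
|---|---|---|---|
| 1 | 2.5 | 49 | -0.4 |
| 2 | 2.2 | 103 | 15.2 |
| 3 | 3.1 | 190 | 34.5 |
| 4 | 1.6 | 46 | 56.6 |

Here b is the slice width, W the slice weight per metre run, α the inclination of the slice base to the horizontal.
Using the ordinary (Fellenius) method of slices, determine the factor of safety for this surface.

FS = 1.64

Ordinary method of slices: FS = Σ[c'·Δl_i + (W_i cosα_i)·tanφ'] / Σ W_i sinα_i, with Δl_i = b_i / cosα_i.
Slice 1: Δl = 2.5/cos(-0.4°) = 2.500 m; N'_1 = 49·cos(-0.4°) = 49.0; c'Δl = 19.00; W sinα = -0.3
Slice 2: Δl = 2.2/cos15.2° = 2.280 m; N'_2 = 103·cos15.2° = 99.4; c'Δl = 17.33; W sinα = 27.0
Slice 3: Δl = 3.1/cos34.5° = 3.762 m; N'_3 = 190·cos34.5° = 156.6; c'Δl = 28.59; W sinα = 107.6
Slice 4: Δl = 1.6/cos56.6° = 2.907 m; N'_4 = 46·cos56.6° = 25.3; c'Δl = 22.09; W sinα = 38.4
Σc'Δl = 87.0 kN/m; ΣN' = 330.3 kN/m; ΣW sinα = 172.7 kN/m
Resisting = 87.0 + 330.3·tan30.7° = 87.0 + 196.1 = 283.1 kN/m
FS = 283.1 / 172.7 = 1.640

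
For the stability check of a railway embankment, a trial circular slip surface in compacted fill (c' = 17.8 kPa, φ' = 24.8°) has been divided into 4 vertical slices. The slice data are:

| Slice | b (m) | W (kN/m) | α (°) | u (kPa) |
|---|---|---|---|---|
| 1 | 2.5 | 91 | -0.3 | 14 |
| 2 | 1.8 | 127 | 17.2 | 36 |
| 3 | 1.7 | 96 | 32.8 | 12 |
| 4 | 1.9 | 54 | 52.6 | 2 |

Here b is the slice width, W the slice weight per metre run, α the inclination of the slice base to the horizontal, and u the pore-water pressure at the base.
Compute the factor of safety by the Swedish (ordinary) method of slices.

FS = 1.96

Ordinary method of slices: FS = Σ[c'·Δl_i + (W_i cosα_i − u_i·Δl_i)·tanφ'] / Σ W_i sinα_i, with Δl_i = b_i / cosα_i.
Slice 1: Δl = 2.5/cos(-0.3°) = 2.500 m; N'_1 = 91·cos(-0.3°) − 14·2.500 = 56.0; c'Δl = 44.50; W sinα = -0.5
Slice 2: Δl = 1.8/cos17.2° = 1.884 m; N'_2 = 127·cos17.2° − 36·1.884 = 53.5; c'Δl = 33.54; W sinα = 37.6
Slice 3: Δl = 1.7/cos32.8° = 2.022 m; N'_3 = 96·cos32.8° − 12·2.022 = 56.4; c'Δl = 36.00; W sinα = 52.0
Slice 4: Δl = 1.9/cos52.6° = 3.128 m; N'_4 = 54·cos52.6° − 2·3.128 = 26.5; c'Δl = 55.68; W sinα = 42.9
Σc'Δl = 169.7 kN/m; ΣN' = 192.5 kN/m; ΣW sinα = 132.0 kN/m
Resisting = 169.7 + 192.5·tan24.8° = 169.7 + 88.9 = 258.6 kN/m
FS = 258.6 / 132.0 = 1.960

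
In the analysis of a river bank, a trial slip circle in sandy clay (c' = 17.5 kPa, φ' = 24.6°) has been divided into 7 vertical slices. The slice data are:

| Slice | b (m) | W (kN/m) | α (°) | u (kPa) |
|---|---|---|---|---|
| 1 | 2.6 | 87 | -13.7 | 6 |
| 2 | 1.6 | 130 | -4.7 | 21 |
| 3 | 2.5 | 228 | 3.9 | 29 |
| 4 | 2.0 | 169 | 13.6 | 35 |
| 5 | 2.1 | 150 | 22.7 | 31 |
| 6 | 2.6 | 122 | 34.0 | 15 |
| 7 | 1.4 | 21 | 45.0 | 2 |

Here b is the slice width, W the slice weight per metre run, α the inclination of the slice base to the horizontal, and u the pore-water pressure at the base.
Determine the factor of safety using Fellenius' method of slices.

FS = 3.23

Ordinary method of slices: FS = Σ[c'·Δl_i + (W_i cosα_i − u_i·Δl_i)·tanφ'] / Σ W_i sinα_i, with Δl_i = b_i / cosα_i.
Slice 1: Δl = 2.6/cos(-13.7°) = 2.676 m; N'_1 = 87·cos(-13.7°) − 6·2.676 = 68.5; c'Δl = 46.83; W sinα = -20.6
Slice 2: Δl = 1.6/cos(-4.7°) = 1.605 m; N'_2 = 130·cos(-4.7°) − 21·1.605 = 95.8; c'Δl = 28.09; W sinα = -10.7
Slice 3: Δl = 2.5/cos3.9° = 2.506 m; N'_3 = 228·cos3.9° − 29·2.506 = 154.8; c'Δl = 43.85; W sinα = 15.5
Slice 4: Δl = 2.0/cos13.6° = 2.058 m; N'_4 = 169·cos13.6° − 35·2.058 = 92.2; c'Δl = 36.01; W sinα = 39.7
Slice 5: Δl = 2.1/cos22.7° = 2.276 m; N'_5 = 150·cos22.7° − 31·2.276 = 67.8; c'Δl = 39.84; W sinα = 57.9
Slice 6: Δl = 2.6/cos34.0° = 3.136 m; N'_6 = 122·cos34.0° − 15·3.136 = 54.1; c'Δl = 54.88; W sinα = 68.2
Slice 7: Δl = 1.4/cos45.0° = 1.980 m; N'_7 = 21·cos45.0° − 2·1.980 = 10.9; c'Δl = 34.65; W sinα = 14.8
Σc'Δl = 284.2 kN/m; ΣN' = 544.2 kN/m; ΣW sinα = 164.9 kN/m
Resisting = 284.2 + 544.2·tan24.6° = 284.2 + 249.1 = 533.3 kN/m
FS = 533.3 / 164.9 = 3.233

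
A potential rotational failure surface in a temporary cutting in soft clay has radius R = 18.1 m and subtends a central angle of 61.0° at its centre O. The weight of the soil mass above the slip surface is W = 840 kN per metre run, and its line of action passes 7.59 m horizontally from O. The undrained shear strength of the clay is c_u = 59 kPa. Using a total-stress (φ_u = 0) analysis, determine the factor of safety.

Taking moments about the centre O, the resisting moment is provided by the undrained shear strength acting along the arc:
Arc length L_a = R·θ = 18.1·(61.0°·π/180) = 18.1·1.0647 = 19.27 m
M_R = c_u·L_a·R = 59·19.27·18.1 = 20578.6 kN·m/m
M_D = W·d = 840·7.59 = 6375.6 kN·m/m
FS = M_R / M_D = 20578.6 / 6375.6 = 3.228

FS = 3.23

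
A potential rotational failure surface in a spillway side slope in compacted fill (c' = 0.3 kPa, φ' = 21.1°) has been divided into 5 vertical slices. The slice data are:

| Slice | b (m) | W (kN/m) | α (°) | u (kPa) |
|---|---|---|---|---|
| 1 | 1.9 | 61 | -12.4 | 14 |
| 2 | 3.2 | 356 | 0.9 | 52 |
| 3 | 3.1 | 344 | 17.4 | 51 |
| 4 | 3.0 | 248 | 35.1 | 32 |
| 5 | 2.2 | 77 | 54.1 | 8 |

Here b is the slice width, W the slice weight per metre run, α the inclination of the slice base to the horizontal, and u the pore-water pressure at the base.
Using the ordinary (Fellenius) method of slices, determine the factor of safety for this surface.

Ordinary method of slices: FS = Σ[c'·Δl_i + (W_i cosα_i − u_i·Δl_i)·tanφ'] / Σ W_i sinα_i, with Δl_i = b_i / cosα_i.
Slice 1: Δl = 1.9/cos(-12.4°) = 1.945 m; N'_1 = 61·cos(-12.4°) − 14·1.945 = 32.3; c'Δl = 0.58; W sinα = -13.1
Slice 2: Δl = 3.2/cos0.9° = 3.200 m; N'_2 = 356·cos0.9° − 52·3.200 = 189.5; c'Δl = 0.96; W sinα = 5.6
Slice 3: Δl = 3.1/cos17.4° = 3.249 m; N'_3 = 344·cos17.4° − 51·3.249 = 162.6; c'Δl = 0.97; W sinα = 102.9
Slice 4: Δl = 3.0/cos35.1° = 3.667 m; N'_4 = 248·cos35.1° − 32·3.667 = 85.6; c'Δl = 1.10; W sinα = 142.6
Slice 5: Δl = 2.2/cos54.1° = 3.752 m; N'_5 = 77·cos54.1° − 8·3.752 = 15.1; c'Δl = 1.13; W sinα = 62.4
Σc'Δl = 4.7 kN/m; ΣN' = 485.2 kN/m; ΣW sinα = 300.3 kN/m
Resisting = 4.7 + 485.2·tan21.1° = 4.7 + 187.2 = 191.9 kN/m
FS = 191.9 / 300.3 = 0.639

FS = 0.64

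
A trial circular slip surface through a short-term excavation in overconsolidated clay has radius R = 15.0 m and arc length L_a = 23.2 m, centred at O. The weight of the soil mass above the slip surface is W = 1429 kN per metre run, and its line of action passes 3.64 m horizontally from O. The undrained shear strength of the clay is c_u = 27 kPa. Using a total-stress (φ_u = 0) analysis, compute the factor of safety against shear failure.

FS = 1.81

Taking moments about the centre O, the resisting moment is provided by the undrained shear strength acting along the arc:
M_R = c_u·L_a·R = 27·23.20·15.0 = 9396.0 kN·m/m
M_D = W·d = 1429·3.64 = 5201.6 kN·m/m
FS = M_R / M_D = 9396.0 / 5201.6 = 1.806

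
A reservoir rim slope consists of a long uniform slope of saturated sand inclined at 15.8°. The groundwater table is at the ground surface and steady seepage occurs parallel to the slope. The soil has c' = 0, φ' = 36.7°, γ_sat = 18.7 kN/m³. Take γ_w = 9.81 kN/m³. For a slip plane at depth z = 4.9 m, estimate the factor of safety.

FS = 1.25

With seepage parallel to the slope and the water table at the surface, the effective normal stress on the slip plane uses the buoyant unit weight γ' = γ_sat − γ_w while the driving shear stress uses γ_sat:
FS = [c' + γ' z cos²β tanφ'] / [γ_sat z sinβ cosβ]
(For c' = 0 this reduces to FS = (γ'/γ_sat)·tanφ'/tanβ.)
γ' = 18.7 − 9.81 = 8.89 kN/m³
Numerator = 0.0 + 8.89·4.9·cos²15.8°·tan36.7° = 0.0 + 8.89·4.9·0.9259·0.7454 = 30.062 kPa
Denominator = 18.7·4.9·sin15.8°·cos15.8° = 18.7·4.9·0.2723·0.9622 = 24.006 kPa
FS = 30.062 / 24.006 = 1.252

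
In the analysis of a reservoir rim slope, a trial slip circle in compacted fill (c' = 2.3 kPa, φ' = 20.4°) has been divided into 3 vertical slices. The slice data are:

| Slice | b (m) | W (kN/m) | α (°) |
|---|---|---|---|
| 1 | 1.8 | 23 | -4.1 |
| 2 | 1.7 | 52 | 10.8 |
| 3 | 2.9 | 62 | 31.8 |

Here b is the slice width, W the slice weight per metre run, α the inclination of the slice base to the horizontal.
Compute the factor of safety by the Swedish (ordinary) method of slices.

Ordinary method of slices: FS = Σ[c'·Δl_i + (W_i cosα_i)·tanφ'] / Σ W_i sinα_i, with Δl_i = b_i / cosα_i.
Slice 1: Δl = 1.8/cos(-4.1°) = 1.805 m; N'_1 = 23·cos(-4.1°) = 22.9; c'Δl = 4.15; W sinα = -1.6
Slice 2: Δl = 1.7/cos10.8° = 1.731 m; N'_2 = 52·cos10.8° = 51.1; c'Δl = 3.98; W sinα = 9.7
Slice 3: Δl = 2.9/cos31.8° = 3.412 m; N'_3 = 62·cos31.8° = 52.7; c'Δl = 7.85; W sinα = 32.7
Σc'Δl = 16.0 kN/m; ΣN' = 126.7 kN/m; ΣW sinα = 40.8 kN/m
Resisting = 16.0 + 126.7·tan20.4° = 16.0 + 47.1 = 63.1 kN/m
FS = 63.1 / 40.8 = 1.548

FS = 1.55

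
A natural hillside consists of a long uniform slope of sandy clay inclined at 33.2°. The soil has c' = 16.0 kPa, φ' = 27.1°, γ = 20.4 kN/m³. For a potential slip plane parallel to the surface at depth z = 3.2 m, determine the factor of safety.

FS = 1.32

For an infinite slope with a slip plane parallel to the surface (no pore pressure): FS = [c' + γz cos²β tanφ'] / [γz sinβ cosβ].
γz = 20.4·3.2 = 65.28 kN/m²
Numerator = 16.0 + 65.28·cos²33.2°·tan27.1° = 16.0 + 65.28·0.7002·0.5117 = 39.390 kPa
Denominator = 65.28·sin33.2°·cos33.2° = 65.28·0.5476·0.8368 = 29.910 kPa
FS = 39.390 / 29.910 = 1.317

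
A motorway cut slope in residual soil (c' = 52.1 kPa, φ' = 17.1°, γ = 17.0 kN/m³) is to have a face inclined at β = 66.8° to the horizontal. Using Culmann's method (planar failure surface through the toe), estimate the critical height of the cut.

H_c = 30.49 m

Culmann's analysis gives the critical failure plane at α_cr = (β + φ')/2 = (66.8 + 17.1)/2 = 42.0°, and the critical height
H_c = (4c'/γ) · sinβ cosφ' / [1 − cos(β − φ')]
    = (4·52.1/17.0) · sin66.8°·cos17.1° / [1 − cos(49.7°)]
    = 12.259 · 0.9191·0.9558 / [1 − 0.6468]
    = 12.259 · 0.8785 / 0.3532
    = 30.49 m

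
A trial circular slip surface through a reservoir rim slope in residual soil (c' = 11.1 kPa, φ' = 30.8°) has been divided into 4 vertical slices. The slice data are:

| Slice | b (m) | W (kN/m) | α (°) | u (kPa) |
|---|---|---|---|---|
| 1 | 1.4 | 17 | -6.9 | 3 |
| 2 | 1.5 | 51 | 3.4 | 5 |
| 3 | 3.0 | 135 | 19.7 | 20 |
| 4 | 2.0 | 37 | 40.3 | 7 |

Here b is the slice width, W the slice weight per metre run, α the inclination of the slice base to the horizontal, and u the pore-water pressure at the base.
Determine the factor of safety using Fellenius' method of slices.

Ordinary method of slices: FS = Σ[c'·Δl_i + (W_i cosα_i − u_i·Δl_i)·tanφ'] / Σ W_i sinα_i, with Δl_i = b_i / cosα_i.
Slice 1: Δl = 1.4/cos(-6.9°) = 1.410 m; N'_1 = 17·cos(-6.9°) − 3·1.410 = 12.6; c'Δl = 15.65; W sinα = -2.0
Slice 2: Δl = 1.5/cos3.4° = 1.503 m; N'_2 = 51·cos3.4° − 5·1.503 = 43.4; c'Δl = 16.68; W sinα = 3.0
Slice 3: Δl = 3.0/cos19.7° = 3.187 m; N'_3 = 135·cos19.7° − 20·3.187 = 63.4; c'Δl = 35.37; W sinα = 45.5
Slice 4: Δl = 2.0/cos40.3° = 2.622 m; N'_4 = 37·cos40.3° − 7·2.622 = 9.9; c'Δl = 29.11; W sinα = 23.9
Σc'Δl = 96.8 kN/m; ΣN' = 129.3 kN/m; ΣW sinα = 70.4 kN/m
Resisting = 96.8 + 129.3·tan30.8° = 96.8 + 77.1 = 173.9 kN/m
FS = 173.9 / 70.4 = 2.469

FS = 2.47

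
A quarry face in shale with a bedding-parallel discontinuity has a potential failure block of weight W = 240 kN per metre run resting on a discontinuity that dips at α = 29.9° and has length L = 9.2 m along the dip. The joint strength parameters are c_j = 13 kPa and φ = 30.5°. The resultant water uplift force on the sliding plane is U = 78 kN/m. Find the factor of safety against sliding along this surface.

FS = 1.64

Resolving the block weight along and normal to the plane and applying the Mohr–Coulomb strength on the joint:
N' = W cosα − U = 240·cos29.9° − 78 = 130.1 kN/m
Driving force T = W sinα = 240·sin29.9° = 119.6 kN/m
Resisting force R = c_j·L + N'·tanφ = 13·9.2 + 130.1·tan30.5° = 119.6 + 76.6 = 196.2 kN/m
FS = R / T = 196.2 / 119.6 = 1.640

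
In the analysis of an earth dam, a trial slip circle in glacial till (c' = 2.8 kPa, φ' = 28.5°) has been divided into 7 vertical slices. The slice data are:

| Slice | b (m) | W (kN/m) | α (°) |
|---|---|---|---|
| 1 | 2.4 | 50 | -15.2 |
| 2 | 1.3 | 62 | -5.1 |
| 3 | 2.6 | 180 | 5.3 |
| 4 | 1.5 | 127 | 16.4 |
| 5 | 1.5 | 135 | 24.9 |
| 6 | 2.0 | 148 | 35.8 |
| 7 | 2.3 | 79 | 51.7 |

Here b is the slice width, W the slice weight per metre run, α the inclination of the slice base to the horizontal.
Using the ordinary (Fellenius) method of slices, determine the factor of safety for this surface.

FS = 1.78

Ordinary method of slices: FS = Σ[c'·Δl_i + (W_i cosα_i)·tanφ'] / Σ W_i sinα_i, with Δl_i = b_i / cosα_i.
Slice 1: Δl = 2.4/cos(-15.2°) = 2.487 m; N'_1 = 50·cos(-15.2°) = 48.3; c'Δl = 6.96; W sinα = -13.1
Slice 2: Δl = 1.3/cos(-5.1°) = 1.305 m; N'_2 = 62·cos(-5.1°) = 61.8; c'Δl = 3.65; W sinα = -5.5
Slice 3: Δl = 2.6/cos5.3° = 2.611 m; N'_3 = 180·cos5.3° = 179.2; c'Δl = 7.31; W sinα = 16.6
Slice 4: Δl = 1.5/cos16.4° = 1.564 m; N'_4 = 127·cos16.4° = 121.8; c'Δl = 4.38; W sinα = 35.9
Slice 5: Δl = 1.5/cos24.9° = 1.654 m; N'_5 = 135·cos24.9° = 122.5; c'Δl = 4.63; W sinα = 56.8
Slice 6: Δl = 2.0/cos35.8° = 2.466 m; N'_6 = 148·cos35.8° = 120.0; c'Δl = 6.90; W sinα = 86.6
Slice 7: Δl = 2.3/cos51.7° = 3.711 m; N'_7 = 79·cos51.7° = 49.0; c'Δl = 10.39; W sinα = 62.0
Σc'Δl = 44.2 kN/m; ΣN' = 702.5 kN/m; ΣW sinα = 239.3 kN/m
Resisting = 44.2 + 702.5·tan28.5° = 44.2 + 381.4 = 425.7 kN/m
FS = 425.7 / 239.3 = 1.779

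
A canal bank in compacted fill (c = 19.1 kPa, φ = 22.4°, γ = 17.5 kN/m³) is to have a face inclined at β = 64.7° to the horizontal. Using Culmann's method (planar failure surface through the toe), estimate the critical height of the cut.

Culmann's analysis gives the critical failure plane at α_cr = (β + φ)/2 = (64.7 + 22.4)/2 = 43.5°, and the critical height
H_c = (4c/γ) · sinβ cosφ / [1 − cos(β − φ)]
    = (4·19.1/17.5) · sin64.7°·cos22.4° / [1 − cos(42.3°)]
    = 4.366 · 0.9041·0.9245 / [1 − 0.7396]
    = 4.366 · 0.8359 / 0.2604
    = 14.02 m

H_c = 14.02 m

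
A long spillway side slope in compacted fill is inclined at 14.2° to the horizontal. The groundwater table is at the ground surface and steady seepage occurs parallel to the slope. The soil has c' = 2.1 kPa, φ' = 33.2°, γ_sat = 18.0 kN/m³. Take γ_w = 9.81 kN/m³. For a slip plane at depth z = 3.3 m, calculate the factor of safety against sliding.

FS = 1.33

With seepage parallel to the slope and the water table at the surface, the effective normal stress on the slip plane uses the buoyant unit weight γ' = γ_sat − γ_w while the driving shear stress uses γ_sat:
FS = [c' + γ' z cos²β tanφ'] / [γ_sat z sinβ cosβ]
γ' = 18.0 − 9.81 = 8.19 kN/m³
Numerator = 2.1 + 8.19·3.3·cos²14.2°·tan33.2° = 2.1 + 8.19·3.3·0.9398·0.6544 = 18.722 kPa
Denominator = 18.0·3.3·sin14.2°·cos14.2° = 18.0·3.3·0.2453·0.9694 = 14.126 kPa
FS = 18.722 / 14.126 = 1.325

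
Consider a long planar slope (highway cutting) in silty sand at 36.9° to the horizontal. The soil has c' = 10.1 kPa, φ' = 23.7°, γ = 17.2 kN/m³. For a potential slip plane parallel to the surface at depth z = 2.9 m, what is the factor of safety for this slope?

For an infinite slope with a slip plane parallel to the surface (no pore pressure): FS = [c' + γz cos²β tanφ'] / [γz sinβ cosβ].
γz = 17.2·2.9 = 49.88 kN/m²
Numerator = 10.1 + 49.88·cos²36.9°·tan23.7° = 10.1 + 49.88·0.6395·0.4390 = 24.102 kPa
Denominator = 49.88·sin36.9°·cos36.9° = 49.88·0.6004·0.7997 = 23.950 kPa
FS = 24.102 / 23.950 = 1.006

FS = 1.01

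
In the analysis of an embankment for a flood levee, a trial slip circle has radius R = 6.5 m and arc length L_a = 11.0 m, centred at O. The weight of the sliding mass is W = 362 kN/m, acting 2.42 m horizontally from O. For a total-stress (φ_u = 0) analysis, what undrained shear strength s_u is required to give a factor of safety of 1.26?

FS = s_u·L_a·R / (W·d), so s_u = FS·W·d / (L_a·R).
s_u = 1.26·362·2.42 / (11.00·6.5) = 1103.8 / 71.50 = 15.44 kPa

s_u = 15.4 kPa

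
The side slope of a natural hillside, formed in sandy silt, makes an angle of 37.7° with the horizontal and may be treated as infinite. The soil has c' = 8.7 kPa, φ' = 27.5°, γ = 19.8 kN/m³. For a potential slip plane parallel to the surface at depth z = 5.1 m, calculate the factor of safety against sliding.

For an infinite slope with a slip plane parallel to the surface (no pore pressure): FS = [c' + γz cos²β tanφ'] / [γz sinβ cosβ].
γz = 19.8·5.1 = 100.98 kN/m²
Numerator = 8.7 + 100.98·cos²37.7°·tan27.5° = 8.7 + 100.98·0.6260·0.5206 = 41.609 kPa
Denominator = 100.98·sin37.7°·cos37.7° = 100.98·0.6115·0.7912 = 48.860 kPa
FS = 41.609 / 48.860 = 0.852

FS = 0.85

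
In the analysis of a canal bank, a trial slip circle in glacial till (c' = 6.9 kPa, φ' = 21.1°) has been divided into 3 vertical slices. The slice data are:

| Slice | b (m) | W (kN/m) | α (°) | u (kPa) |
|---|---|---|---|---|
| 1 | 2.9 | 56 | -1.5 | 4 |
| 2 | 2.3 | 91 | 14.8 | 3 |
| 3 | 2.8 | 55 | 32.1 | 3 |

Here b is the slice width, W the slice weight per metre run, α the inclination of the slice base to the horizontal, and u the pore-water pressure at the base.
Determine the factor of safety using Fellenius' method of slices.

Ordinary method of slices: FS = Σ[c'·Δl_i + (W_i cosα_i − u_i·Δl_i)·tanφ'] / Σ W_i sinα_i, with Δl_i = b_i / cosα_i.
Slice 1: Δl = 2.9/cos(-1.5°) = 2.901 m; N'_1 = 56·cos(-1.5°) − 4·2.901 = 44.4; c'Δl = 20.02; W sinα = -1.5
Slice 2: Δl = 2.3/cos14.8° = 2.379 m; N'_2 = 91·cos14.8° − 3·2.379 = 80.8; c'Δl = 16.41; W sinα = 23.2
Slice 3: Δl = 2.8/cos32.1° = 3.305 m; N'_3 = 55·cos32.1° − 3·3.305 = 36.7; c'Δl = 22.81; W sinα = 29.2
Σc'Δl = 59.2 kN/m; ΣN' = 161.9 kN/m; ΣW sinα = 51.0 kN/m
Resisting = 59.2 + 161.9·tan21.1° = 59.2 + 62.5 = 121.7 kN/m
FS = 121.7 / 51.0 = 2.386

FS = 2.39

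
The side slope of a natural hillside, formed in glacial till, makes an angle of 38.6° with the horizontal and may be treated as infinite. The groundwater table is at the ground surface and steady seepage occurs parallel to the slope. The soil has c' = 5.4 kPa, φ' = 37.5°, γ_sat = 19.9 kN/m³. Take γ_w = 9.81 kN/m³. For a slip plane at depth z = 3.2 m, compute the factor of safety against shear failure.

FS = 0.66

With seepage parallel to the slope and the water table at the surface, the effective normal stress on the slip plane uses the buoyant unit weight γ' = γ_sat − γ_w while the driving shear stress uses γ_sat:
FS = [c' + γ' z cos²β tanφ'] / [γ_sat z sinβ cosβ]
γ' = 19.9 − 9.81 = 10.09 kN/m³
Numerator = 5.4 + 10.09·3.2·cos²38.6°·tan37.5° = 5.4 + 10.09·3.2·0.6108·0.7673 = 20.532 kPa
Denominator = 19.9·3.2·sin38.6°·cos38.6° = 19.9·3.2·0.6239·0.7815 = 31.049 kPa
FS = 20.532 / 31.049 = 0.661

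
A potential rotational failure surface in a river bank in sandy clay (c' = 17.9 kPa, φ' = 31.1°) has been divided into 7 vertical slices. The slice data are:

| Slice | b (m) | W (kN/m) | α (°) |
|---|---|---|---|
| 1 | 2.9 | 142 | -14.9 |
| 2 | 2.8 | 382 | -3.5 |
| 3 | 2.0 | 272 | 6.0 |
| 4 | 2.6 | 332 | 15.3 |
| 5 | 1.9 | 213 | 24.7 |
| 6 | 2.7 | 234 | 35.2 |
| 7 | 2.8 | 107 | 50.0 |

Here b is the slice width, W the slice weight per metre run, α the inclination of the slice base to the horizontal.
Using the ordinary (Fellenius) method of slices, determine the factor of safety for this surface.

FS = 3.61

Ordinary method of slices: FS = Σ[c'·Δl_i + (W_i cosα_i)·tanφ'] / Σ W_i sinα_i, with Δl_i = b_i / cosα_i.
Slice 1: Δl = 2.9/cos(-14.9°) = 3.001 m; N'_1 = 142·cos(-14.9°) = 137.2; c'Δl = 53.72; W sinα = -36.5
Slice 2: Δl = 2.8/cos(-3.5°) = 2.805 m; N'_2 = 382·cos(-3.5°) = 381.3; c'Δl = 50.21; W sinα = -23.3
Slice 3: Δl = 2.0/cos6.0° = 2.011 m; N'_3 = 272·cos6.0° = 270.5; c'Δl = 36.00; W sinα = 28.4
Slice 4: Δl = 2.6/cos15.3° = 2.696 m; N'_4 = 332·cos15.3° = 320.2; c'Δl = 48.25; W sinα = 87.6
Slice 5: Δl = 1.9/cos24.7° = 2.091 m; N'_5 = 213·cos24.7° = 193.5; c'Δl = 37.43; W sinα = 89.0
Slice 6: Δl = 2.7/cos35.2° = 3.304 m; N'_6 = 234·cos35.2° = 191.2; c'Δl = 59.14; W sinα = 134.9
Slice 7: Δl = 2.8/cos50.0° = 4.356 m; N'_7 = 107·cos50.0° = 68.8; c'Δl = 77.97; W sinα = 82.0
Σc'Δl = 362.7 kN/m; ΣN' = 1562.8 kN/m; ΣW sinα = 362.1 kN/m
Resisting = 362.7 + 1562.8·tan31.1° = 362.7 + 942.7 = 1305.4 kN/m
FS = 1305.4 / 362.1 = 3.606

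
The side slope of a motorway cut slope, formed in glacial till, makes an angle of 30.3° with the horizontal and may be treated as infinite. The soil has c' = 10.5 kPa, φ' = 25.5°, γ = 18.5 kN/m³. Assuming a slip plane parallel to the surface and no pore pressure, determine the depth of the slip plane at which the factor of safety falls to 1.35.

Setting FS = 1.35 in FS = [c' + γz cos²β tanφ'] / [γz sinβ cosβ] and solving for z:
z = c' / [γ cosβ (FS·sinβ − cosβ·tanφ')]
  = 10.5 / [18.5·cos30.3°·(1.35·sin30.3° − cos30.3°·tan25.5°)]
  = 10.5 / [18.5·0.8634·(1.35·0.5045 − 0.8634·0.4770)]
  = 10.5 / 4.3014 = 2.441 m

z = 2.44 m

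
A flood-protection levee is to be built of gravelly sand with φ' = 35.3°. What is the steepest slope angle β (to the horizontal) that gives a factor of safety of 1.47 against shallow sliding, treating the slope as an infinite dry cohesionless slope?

For an infinite dry cohesionless slope FS = tanφ'/tanβ, so tanβ = tanφ' / FS.
tanβ = tan35.3° / 1.47 = 0.7080 / 1.47 = 0.4817
β = arctan(0.4817) = 25.72°

β = 25.7°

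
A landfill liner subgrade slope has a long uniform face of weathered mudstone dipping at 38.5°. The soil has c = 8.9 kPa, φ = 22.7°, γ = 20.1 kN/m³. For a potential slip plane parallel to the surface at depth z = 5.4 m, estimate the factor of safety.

FS = 0.69

For an infinite slope with a slip plane parallel to the surface (no pore pressure): FS = [c + γz cos²β tanφ] / [γz sinβ cosβ].
γz = 20.1·5.4 = 108.54 kN/m²
Numerator = 8.9 + 108.54·cos²38.5°·tan22.7° = 8.9 + 108.54·0.6125·0.4183 = 36.708 kPa
Denominator = 108.54·sin38.5°·cos38.5° = 108.54·0.6225·0.7826 = 52.879 kPa
FS = 36.708 / 52.879 = 0.694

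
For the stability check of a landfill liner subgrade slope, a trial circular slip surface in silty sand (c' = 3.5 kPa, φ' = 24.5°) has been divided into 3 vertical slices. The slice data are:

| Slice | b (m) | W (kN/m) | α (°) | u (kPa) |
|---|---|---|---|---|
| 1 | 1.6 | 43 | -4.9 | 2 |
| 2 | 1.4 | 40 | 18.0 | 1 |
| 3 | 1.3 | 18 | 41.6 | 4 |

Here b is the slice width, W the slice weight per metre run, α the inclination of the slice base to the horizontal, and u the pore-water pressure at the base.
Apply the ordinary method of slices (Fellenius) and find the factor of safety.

Ordinary method of slices: FS = Σ[c'·Δl_i + (W_i cosα_i − u_i·Δl_i)·tanφ'] / Σ W_i sinα_i, with Δl_i = b_i / cosα_i.
Slice 1: Δl = 1.6/cos(-4.9°) = 1.606 m; N'_1 = 43·cos(-4.9°) − 2·1.606 = 39.6; c'Δl = 5.62; W sinα = -3.7
Slice 2: Δl = 1.4/cos18.0° = 1.472 m; N'_2 = 40·cos18.0° − 1·1.472 = 36.6; c'Δl = 5.15; W sinα = 12.4
Slice 3: Δl = 1.3/cos41.6° = 1.738 m; N'_3 = 18·cos41.6° − 4·1.738 = 6.5; c'Δl = 6.08; W sinα = 12.0
Σc'Δl = 16.9 kN/m; ΣN' = 82.7 kN/m; ΣW sinα = 20.6 kN/m
Resisting = 16.9 + 82.7·tan24.5° = 16.9 + 37.7 = 54.5 kN/m
FS = 54.5 / 20.6 = 2.643

FS = 2.64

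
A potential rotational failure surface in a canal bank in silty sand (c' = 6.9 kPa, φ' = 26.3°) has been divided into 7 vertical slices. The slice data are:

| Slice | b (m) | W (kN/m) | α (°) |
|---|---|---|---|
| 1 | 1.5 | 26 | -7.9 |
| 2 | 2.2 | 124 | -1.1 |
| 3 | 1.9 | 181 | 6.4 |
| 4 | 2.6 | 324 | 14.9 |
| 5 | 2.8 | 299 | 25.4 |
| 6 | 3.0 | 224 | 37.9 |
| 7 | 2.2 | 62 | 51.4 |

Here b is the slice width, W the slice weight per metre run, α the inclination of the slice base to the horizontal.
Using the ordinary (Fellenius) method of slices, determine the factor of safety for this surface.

FS = 1.67

Ordinary method of slices: FS = Σ[c'·Δl_i + (W_i cosα_i)·tanφ'] / Σ W_i sinα_i, with Δl_i = b_i / cosα_i.
Slice 1: Δl = 1.5/cos(-7.9°) = 1.514 m; N'_1 = 26·cos(-7.9°) = 25.8; c'Δl = 10.45; W sinα = -3.6
Slice 2: Δl = 2.2/cos(-1.1°) = 2.200 m; N'_2 = 124·cos(-1.1°) = 124.0; c'Δl = 15.18; W sinα = -2.4
Slice 3: Δl = 1.9/cos6.4° = 1.912 m; N'_3 = 181·cos6.4° = 179.9; c'Δl = 13.19; W sinα = 20.2
Slice 4: Δl = 2.6/cos14.9° = 2.690 m; N'_4 = 324·cos14.9° = 313.1; c'Δl = 18.56; W sinα = 83.3
Slice 5: Δl = 2.8/cos25.4° = 3.100 m; N'_5 = 299·cos25.4° = 270.1; c'Δl = 21.39; W sinα = 128.3
Slice 6: Δl = 3.0/cos37.9° = 3.802 m; N'_6 = 224·cos37.9° = 176.8; c'Δl = 26.23; W sinα = 137.6
Slice 7: Δl = 2.2/cos51.4° = 3.526 m; N'_7 = 62·cos51.4° = 38.7; c'Δl = 24.33; W sinα = 48.5
Σc'Δl = 129.3 kN/m; ΣN' = 1128.2 kN/m; ΣW sinα = 411.8 kN/m
Resisting = 129.3 + 1128.2·tan26.3° = 129.3 + 557.6 = 687.0 kN/m
FS = 687.0 / 411.8 = 1.668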